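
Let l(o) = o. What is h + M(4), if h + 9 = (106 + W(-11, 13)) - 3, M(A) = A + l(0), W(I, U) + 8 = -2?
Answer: 88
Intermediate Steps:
W(I, U) = -10 (W(I, U) = -8 - 2 = -10)
M(A) = A (M(A) = A + 0 = A)
h = 84 (h = -9 + ((106 - 10) - 3) = -9 + (96 - 3) = -9 + 93 = 84)
h + M(4) = 84 + 4 = 88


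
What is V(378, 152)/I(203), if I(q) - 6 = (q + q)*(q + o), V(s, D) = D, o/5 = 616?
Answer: 19/166613 ≈ 0.00011404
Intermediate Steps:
o = 3080 (o = 5*616 = 3080)
I(q) = 6 + 2*q*(3080 + q) (I(q) = 6 + (q + q)*(q + 3080) = 6 + (2*q)*(3080 + q) = 6 + 2*q*(3080 + q))
V(378, 152)/I(203) = 152/(6 + 2*203² + 6160*203) = 152/(6 + 2*41209 + 1250480) = 152/(6 + 82418 + 1250480) = 152/1332904 = 152*(1/1332904) = 19/166613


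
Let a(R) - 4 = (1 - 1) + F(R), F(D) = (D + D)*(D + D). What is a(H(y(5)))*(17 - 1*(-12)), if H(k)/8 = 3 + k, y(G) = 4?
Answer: 363892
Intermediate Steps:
H(k) = 24 + 8*k (H(k) = 8*(3 + k) = 24 + 8*k)
F(D) = 4*D² (F(D) = (2*D)*(2*D) = 4*D²)
a(R) = 4 + 4*R² (a(R) = 4 + ((1 - 1) + 4*R²) = 4 + (0 + 4*R²) = 4 + 4*R²)
a(H(y(5)))*(17 - 1*(-12)) = (4 + 4*(24 + 8*4)²)*(17 - 1*(-12)) = (4 + 4*(24 + 32)²)*(17 + 12) = (4 + 4*56²)*29 = (4 + 4*3136)*29 = (4 + 12544)*29 = 12548*29 = 363892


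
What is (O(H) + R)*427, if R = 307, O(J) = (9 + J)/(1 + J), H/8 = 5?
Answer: 5395572/41 ≈ 1.3160e+5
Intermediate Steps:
H = 40 (H = 8*5 = 40)
O(J) = (9 + J)/(1 + J)
(O(H) + R)*427 = ((9 + 40)/(1 + 40) + 307)*427 = (49/41 + 307)*427 = (12636/41)*427 = 5395572/41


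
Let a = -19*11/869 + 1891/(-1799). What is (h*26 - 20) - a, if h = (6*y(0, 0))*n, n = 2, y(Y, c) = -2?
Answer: -91342354/142121 ≈ -642.71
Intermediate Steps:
a = -183570/142121 (a = -209*1/869 + 1891*(-1/1799) = -19/79 - 1891/1799 = -183570/142121 ≈ -1.2916)
h = -24 (h = (6*(-2))*2 = -12*2 = -24)
(h*26 - 20) - a = (-24*26 - 20) - 1*(-183570/142121) = (-624 - 20) + 183570/142121 = -644 + 183570/142121 = -91342354/142121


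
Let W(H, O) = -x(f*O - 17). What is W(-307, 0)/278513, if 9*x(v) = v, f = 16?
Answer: 17/2506617 ≈ 6.7821e-6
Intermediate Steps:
x(v) = v/9
W(H, O) = 17/9 - 16*O/9 (W(H, O) = -(16*O - 17)/9 = -(-17 + 16*O)/9 = -(-17/9 + 16*O/9) = 17/9 - 16*O/9)
W(-307, 0)/278513 = (17/9 - 16/9*0)/278513 = (17/9 + 0)*(1/278513) = (17/9)*(1/278513) = 17/2506617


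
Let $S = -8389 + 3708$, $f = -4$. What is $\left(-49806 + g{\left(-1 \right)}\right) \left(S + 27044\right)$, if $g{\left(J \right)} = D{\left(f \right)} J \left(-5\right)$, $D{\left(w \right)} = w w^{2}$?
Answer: $-1120967738$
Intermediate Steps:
$D{\left(w \right)} = w^{3}$
$S = -4681$
$g{\left(J \right)} = 320 J$ ($g{\left(J \right)} = \left(-4\right)^{3} J \left(-5\right) = - 64 \left(- 5 J\right) = 320 J$)
$\left(-49806 + g{\left(-1 \right)}\right) \left(S + 27044\right) = \left(-49806 + 320 \left(-1\right)\right) \left(-4681 + 27044\right) = \left(-49806 - 320\right) 22363 = \left(-50126\right) 22363 = -1120967738$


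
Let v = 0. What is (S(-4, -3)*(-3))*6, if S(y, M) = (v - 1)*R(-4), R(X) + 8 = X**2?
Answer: 144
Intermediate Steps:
R(X) = -8 + X**2
S(y, M) = -8 (S(y, M) = (0 - 1)*(-8 + (-4)**2) = -(-8 + 16) = -1*8 = -8)
(S(-4, -3)*(-3))*6 = -8*(-3)*6 = 24*6 = 144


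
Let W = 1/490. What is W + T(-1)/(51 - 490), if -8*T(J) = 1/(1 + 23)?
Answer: 42389/20650560 ≈ 0.0020527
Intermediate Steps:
T(J) = -1/192 (T(J) = -1/(8*(1 + 23)) = -⅛/24 = -⅛*1/24 = -1/192)
W = 1/490 ≈ 0.0020408
W + T(-1)/(51 - 490) = 1/490 - 1/192/(51 - 490) = 1/490 - 1/192/(-439) = 1/490 - 1/439*(-1/192) = 1/490 + 1/84288 = 42389/20650560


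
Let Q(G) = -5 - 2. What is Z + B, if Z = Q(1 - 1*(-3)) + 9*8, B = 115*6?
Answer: 755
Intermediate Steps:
B = 690
Q(G) = -7
Z = 65 (Z = -7 + 9*8 = -7 + 72 = 65)
Z + B = 65 + 690 = 755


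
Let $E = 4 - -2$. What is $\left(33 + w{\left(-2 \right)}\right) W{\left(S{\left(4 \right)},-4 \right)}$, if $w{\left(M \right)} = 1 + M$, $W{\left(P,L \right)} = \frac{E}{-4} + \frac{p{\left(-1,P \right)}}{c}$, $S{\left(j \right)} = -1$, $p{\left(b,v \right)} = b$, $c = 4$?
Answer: $-56$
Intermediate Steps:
$E = 6$ ($E = 4 + 2 = 6$)
$W{\left(P,L \right)} = - \frac{7}{4}$ ($W{\left(P,L \right)} = \frac{6}{-4} - \frac{1}{4} = 6 \left(- \frac{1}{4}\right) - \frac{1}{4} = - \frac{3}{2} - \frac{1}{4} = - \frac{7}{4}$)
$\left(33 + w{\left(-2 \right)}\right) W{\left(S{\left(4 \right)},-4 \right)} = \left(33 + \left(1 - 2\right)\right) \left(- \frac{7}{4}\right) = \left(33 - 1\right) \left(- \frac{7}{4}\right) = 32 \left(- \frac{7}{4}\right) = -56$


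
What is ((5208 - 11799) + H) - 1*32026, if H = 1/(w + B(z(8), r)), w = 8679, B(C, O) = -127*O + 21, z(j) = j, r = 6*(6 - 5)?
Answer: -306541745/7938 ≈ -38617.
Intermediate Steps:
r = 6 (r = 6*1 = 6)
B(C, O) = 21 - 127*O
H = 1/7938 (H = 1/(8679 + (21 - 127*6)) = 1/(8679 + (21 - 762)) = 1/(8679 - 741) = 1/7938 ≈ 0.00012598)
((5208 - 11799) + H) - 1*32026 = ((5208 - 11799) + 1/7938) - 1*32026 = (-6591 + 1/7938) - 32026 = -52319357/7938 - 32026 = -306541745/7938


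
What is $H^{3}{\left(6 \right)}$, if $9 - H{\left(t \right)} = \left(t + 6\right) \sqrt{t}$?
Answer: $24057 - 13284 \sqrt{6} \approx -8482.0$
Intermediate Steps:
$H{\left(t \right)} = 9 - \sqrt{t} \left(6 + t\right)$ ($H{\left(t \right)} = 9 - \left(t + 6\right) \sqrt{t} = 9 - \left(6 + t\right) \sqrt{t} = 9 - \sqrt{t} \left(6 + t\right)$)
$H^{3}{\left(6 \right)} = \left(9 - 6^{\frac{3}{2}} - 6 \sqrt{6}\right)^{3} = \left(9 - 6 \sqrt{6} - 6 \sqrt{6}\right)^{3} = \left(9 - 12 \sqrt{6}\right)^{3}$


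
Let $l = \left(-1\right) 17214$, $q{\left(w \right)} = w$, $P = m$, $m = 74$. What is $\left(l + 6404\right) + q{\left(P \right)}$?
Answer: $-10736$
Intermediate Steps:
$P = 74$
$l = -17214$
$\left(l + 6404\right) + q{\left(P \right)} = \left(-17214 + 6404\right) + 74 = -10810 + 74 = -10736$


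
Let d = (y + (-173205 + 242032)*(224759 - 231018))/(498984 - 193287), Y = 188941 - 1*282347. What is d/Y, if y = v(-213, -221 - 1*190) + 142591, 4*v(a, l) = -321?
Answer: 82027749/5438844568 ≈ 0.015082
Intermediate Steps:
v(a, l) = -321/4 (v(a, l) = (1/4)*(-321) = -321/4)
Y = -93406 (Y = 188941 - 282347 = -93406)
y = 570043/4 (y = -321/4 + 142591 = 570043/4 ≈ 1.4251e+5)
d = -82027749/58228 (d = (570043/4 + (-173205 + 242032)*(224759 - 231018))/(498984 - 193287) = (570043/4 + 68827*(-6259))/305697 = (570043/4 - 430788193)*(1/305697) = -1722582729/4*1/305697 = -82027749/58228 ≈ -1408.7)
d/Y = -82027749/58228/(-93406) = -82027749/58228*(-1/93406) = 82027749/5438844568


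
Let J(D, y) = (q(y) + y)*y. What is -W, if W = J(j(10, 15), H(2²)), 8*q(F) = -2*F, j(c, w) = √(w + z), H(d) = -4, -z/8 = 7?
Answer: -12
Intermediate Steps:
z = -56 (z = -8*7 = -56)
j(c, w) = √(-56 + w) (j(c, w) = √(w - 56) = √(-56 + w))
q(F) = -F/4 (q(F) = (-2*F)/8 = -F/4)
J(D, y) = 3*y²/4 (J(D, y) = (-y/4 + y)*y = (3*y/4)*y = 3*y²/4)
W = 12 (W = (¾)*(-4)² = (¾)*16 = 12)
-W = -1*12 = -12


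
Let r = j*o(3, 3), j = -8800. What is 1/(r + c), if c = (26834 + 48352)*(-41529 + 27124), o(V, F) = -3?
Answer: -1/1083027930 ≈ -9.2334e-10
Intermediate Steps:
c = -1083054330 (c = 75186*(-14405) = -1083054330)
r = 26400 (r = -8800*(-3) = 26400)
1/(r + c) = 1/(26400 - 1083054330) = 1/(-1083027930) = -1/1083027930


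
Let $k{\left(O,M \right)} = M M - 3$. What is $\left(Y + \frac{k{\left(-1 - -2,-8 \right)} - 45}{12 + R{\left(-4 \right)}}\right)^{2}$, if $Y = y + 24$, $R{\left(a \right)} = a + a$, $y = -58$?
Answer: $900$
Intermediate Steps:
$k{\left(O,M \right)} = -3 + M^{2}$ ($k{\left(O,M \right)} = M^{2} - 3 = -3 + M^{2}$)
$R{\left(a \right)} = 2 a$
$Y = -34$ ($Y = -58 + 24 = -34$)
$\left(Y + \frac{k{\left(-1 - -2,-8 \right)} - 45}{12 + R{\left(-4 \right)}}\right)^{2} = \left(-34 + \frac{\left(-3 + \left(-8\right)^{2}\right) - 45}{12 + 2 \left(-4\right)}\right)^{2} = \left(-34 + \frac{\left(-3 + 64\right) - 45}{12 - 8}\right)^{2} = \left(-34 + \frac{61 - 45}{4}\right)^{2} = \left(-34 + 16 \cdot \frac{1}{4}\right)^{2} = \left(-34 + 4\right)^{2} = \left(-30\right)^{2} = 900$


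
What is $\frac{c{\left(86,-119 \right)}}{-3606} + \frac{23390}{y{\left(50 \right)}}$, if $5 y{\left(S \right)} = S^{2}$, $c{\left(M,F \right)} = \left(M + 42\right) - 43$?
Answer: $\frac{2107546}{45075} \approx 46.756$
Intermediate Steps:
$c{\left(M,F \right)} = -1 + M$ ($c{\left(M,F \right)} = \left(42 + M\right) - 43 = -1 + M$)
$y{\left(S \right)} = \frac{S^{2}}{5}$
$\frac{c{\left(86,-119 \right)}}{-3606} + \frac{23390}{y{\left(50 \right)}} = \frac{-1 + 86}{-3606} + \frac{23390}{\frac{1}{5} \cdot 50^{2}} = 85 \left(- \frac{1}{3606}\right) + \frac{23390}{\frac{1}{5} \cdot 2500} = - \frac{85}{3606} + \frac{23390}{500} = - \frac{85}{3606} + 23390 \cdot \frac{1}{500} = - \frac{85}{3606} + \frac{2339}{50} = \frac{2107546}{45075}$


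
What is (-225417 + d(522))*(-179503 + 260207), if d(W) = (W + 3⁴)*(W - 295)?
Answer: -7145209344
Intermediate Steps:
d(W) = (-295 + W)*(81 + W) (d(W) = (W + 81)*(-295 + W) = (81 + W)*(-295 + W) = (-295 + W)*(81 + W))
(-225417 + d(522))*(-179503 + 260207) = (-225417 + (-23895 + 522² - 214*522))*(-179503 + 260207) = (-225417 + (-23895 + 272484 - 111708))*80704 = (-225417 + 136881)*80704 = -88536*80704 = -7145209344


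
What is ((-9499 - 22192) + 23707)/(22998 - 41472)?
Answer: 3992/9237 ≈ 0.43217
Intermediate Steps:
((-9499 - 22192) + 23707)/(22998 - 41472) = (-31691 + 23707)/(-18474) = -7984*(-1/18474) = 3992/9237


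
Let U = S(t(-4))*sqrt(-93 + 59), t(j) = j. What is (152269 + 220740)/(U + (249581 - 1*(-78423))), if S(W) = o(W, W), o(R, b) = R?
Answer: 30587111009/26896656140 + 373009*I*sqrt(34)/26896656140 ≈ 1.1372 + 8.0865e-5*I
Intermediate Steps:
S(W) = W
U = -4*I*sqrt(34) (U = -4*sqrt(-93 + 59) = -4*I*sqrt(34) ≈ -23.324*I)
(152269 + 220740)/(U + (249581 - 1*(-78423))) = (152269 + 220740)/(-4*I*sqrt(34) + (249581 - 1*(-78423))) = 373009/(-4*I*sqrt(34) + (249581 + 78423)) = 373009/(-4*I*sqrt(34) + 328004) = 373009/(328004 - 4*I*sqrt(34))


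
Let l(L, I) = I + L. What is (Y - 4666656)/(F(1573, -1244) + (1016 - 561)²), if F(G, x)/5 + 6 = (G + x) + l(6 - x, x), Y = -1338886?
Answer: -3002771/104335 ≈ -28.780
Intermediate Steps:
F(G, x) = 5*G + 5*x (F(G, x) = -30 + 5*((G + x) + (x + (6 - x))) = -30 + 5*((G + x) + 6) = -30 + 5*(6 + G + x) = -30 + (30 + 5*G + 5*x) = 5*G + 5*x)
(Y - 4666656)/(F(1573, -1244) + (1016 - 561)²) = (-1338886 - 4666656)/((5*1573 + 5*(-1244)) + (1016 - 561)²) = -6005542/((7865 - 6220) + 455²) = -6005542/(1645 + 207025) = -6005542/208670 = -6005542*1/208670 = -3002771/104335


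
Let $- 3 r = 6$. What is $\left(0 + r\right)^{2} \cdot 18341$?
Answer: $73364$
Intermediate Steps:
$r = -2$ ($r = \left(- \frac{1}{3}\right) 6 = -2$)
$\left(0 + r\right)^{2} \cdot 18341 = \left(0 - 2\right)^{2} \cdot 18341 = \left(-2\right)^{2} \cdot 18341 = 4 \cdot 18341 = 73364$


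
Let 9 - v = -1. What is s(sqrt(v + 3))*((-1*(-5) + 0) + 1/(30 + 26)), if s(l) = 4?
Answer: 281/14 ≈ 20.071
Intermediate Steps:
v = 10 (v = 9 - 1*(-1) = 9 + 1 = 10)
s(sqrt(v + 3))*((-1*(-5) + 0) + 1/(30 + 26)) = 4*((-1*(-5) + 0) + 1/(30 + 26)) = 4*((5 + 0) + 1/56) = 4*(5 + 1/56) = 4*(281/56) = 281/14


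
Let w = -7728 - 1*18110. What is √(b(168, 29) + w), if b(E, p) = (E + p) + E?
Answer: I*√25473 ≈ 159.6*I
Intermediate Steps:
b(E, p) = p + 2*E
w = -25838 (w = -7728 - 18110 = -25838)
√(b(168, 29) + w) = √((29 + 2*168) - 25838) = √((29 + 336) - 25838) = √(365 - 25838) = √(-25473) = I*√25473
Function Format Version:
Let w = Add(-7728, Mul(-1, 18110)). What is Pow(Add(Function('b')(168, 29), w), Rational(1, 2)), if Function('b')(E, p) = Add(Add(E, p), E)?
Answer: Mul(I, Pow(25473, Rational(1, 2))) ≈ Mul(159.60, I)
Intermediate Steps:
Function('b')(E, p) = Add(p, Mul(2, E))
w = -25838 (w = Add(-7728, -18110) = -25838)
Pow(Add(Function('b')(168, 29), w), Rational(1, 2)) = Pow(Add(Add(29, Mul(2, 168)), -25838), Rational(1, 2)) = Pow(Add(Add(29, 336), -25838), Rational(1, 2)) = Pow(Add(365, -25838), Rational(1, 2)) = Pow(-25473, Rational(1, 2)) = Mul(I, Pow(25473, Rational(1, 2)))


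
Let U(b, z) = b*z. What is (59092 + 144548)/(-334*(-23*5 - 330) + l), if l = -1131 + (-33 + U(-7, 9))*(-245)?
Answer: 203640/171019 ≈ 1.1907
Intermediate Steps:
l = 22389 (l = -1131 + (-33 - 7*9)*(-245) = -1131 + (-33 - 63)*(-245) = -1131 - 96*(-245) = -1131 + 23520 = 22389)
(59092 + 144548)/(-334*(-23*5 - 330) + l) = (59092 + 144548)/(-334*(-23*5 - 330) + 22389) = 203640/(-334*(-115 - 330) + 22389) = 203640/(-334*(-445) + 22389) = 203640/(148630 + 22389) = 203640/171019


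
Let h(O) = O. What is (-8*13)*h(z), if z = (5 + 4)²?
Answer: -8424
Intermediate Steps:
z = 81 (z = 9² = 81)
(-8*13)*h(z) = -8*13*81 = -104*81 = -8424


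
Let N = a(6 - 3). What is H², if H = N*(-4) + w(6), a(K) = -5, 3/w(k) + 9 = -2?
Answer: 47089/121 ≈ 389.17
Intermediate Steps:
w(k) = -3/11 (w(k) = 3/(-9 - 2) = 3/(-11) = 3*(-1/11) = -3/11)
N = -5
H = 217/11 (H = -5*(-4) - 3/11 = 20 - 3/11 = 217/11 ≈ 19.727)
H² = (217/11)² = 47089/121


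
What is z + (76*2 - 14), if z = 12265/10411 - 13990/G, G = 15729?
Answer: 22645403717/163754619 ≈ 138.29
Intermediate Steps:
z = 47266295/163754619 (z = 12265/10411 - 13990/15729 = 47266295/163754619 ≈ 0.28864)
z + (76*2 - 14) = 47266295/163754619 + (76*2 - 14) = 47266295/163754619 + (152 - 14) = 47266295/163754619 + 138 = 22645403717/163754619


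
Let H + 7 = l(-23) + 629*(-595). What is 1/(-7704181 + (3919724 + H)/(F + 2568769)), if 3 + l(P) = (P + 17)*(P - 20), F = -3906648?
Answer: -1337879/10307265517816 ≈ -1.2980e-7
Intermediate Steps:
l(P) = -3 + (-20 + P)*(17 + P) (l(P) = -3 + (P + 17)*(P - 20) = -3 + (17 + P)*(-20 + P) = -3 + (-20 + P)*(17 + P))
H = -374007 (H = -7 + ((-343 + (-23)² - 3*(-23)) + 629*(-595)) = -7 + ((-343 + 529 + 69) - 374255) = -7 + (255 - 374255) = -7 - 374000 = -374007)
1/(-7704181 + (3919724 + H)/(F + 2568769)) = 1/(-7704181 + (3919724 - 374007)/(-3906648 + 2568769)) = 1/(-7704181 + 3545717/(-1337879)) = 1/(-7704181 + 3545717*(-1/1337879)) = 1/(-7704181 - 3545717/1337879) = 1/(-10307265517816/1337879) = -1337879/10307265517816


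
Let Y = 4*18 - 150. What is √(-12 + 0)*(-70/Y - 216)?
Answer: -16778*I*√3/39 ≈ -745.14*I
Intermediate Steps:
Y = -78 (Y = 72 - 150 = -78)
√(-12 + 0)*(-70/Y - 216) = √(-12 + 0)*(-70/(-78) - 216) = √(-12)*(-70*(-1/78) - 216) = (2*I*√3)*(35/39 - 216) = (2*I*√3)*(-8389/39) = -16778*I*√3/39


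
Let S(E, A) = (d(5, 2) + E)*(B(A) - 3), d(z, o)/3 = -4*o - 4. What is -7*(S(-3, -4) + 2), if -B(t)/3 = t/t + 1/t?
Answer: -5789/4 ≈ -1447.3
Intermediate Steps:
d(z, o) = -12 - 12*o (d(z, o) = 3*(-4*o - 4) = 3*(-4 - 4*o) = -12 - 12*o)
B(t) = -3 - 3/t (B(t) = -3*(t/t + 1/t) = -3*(1 + 1/t) = -3 - 3/t)
S(E, A) = (-36 + E)*(-6 - 3/A) (S(E, A) = ((-12 - 12*2) + E)*((-3 - 3/A) - 3) = ((-12 - 24) + E)*(-6 - 3/A) = (-36 + E)*(-6 - 3/A))
-7*(S(-3, -4) + 2) = -7*((216 - 6*(-3) + 108/(-4) - 3*(-3)/(-4)) + 2) = -7*((216 + 18 + 108*(-1/4) - 3*(-3)*(-1/4)) + 2) = -7*((216 + 18 - 27 - 9/4) + 2) = -7*(819/4 + 2) = -7*827/4 = -5789/4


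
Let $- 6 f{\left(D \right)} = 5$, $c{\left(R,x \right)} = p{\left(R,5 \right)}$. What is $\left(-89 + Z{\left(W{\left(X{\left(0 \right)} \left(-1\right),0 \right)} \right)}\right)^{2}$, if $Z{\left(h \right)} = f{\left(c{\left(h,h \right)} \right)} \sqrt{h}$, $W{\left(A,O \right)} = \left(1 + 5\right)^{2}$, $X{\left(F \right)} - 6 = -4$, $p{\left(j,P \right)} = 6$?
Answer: $8836$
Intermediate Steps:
$X{\left(F \right)} = 2$ ($X{\left(F \right)} = 6 - 4 = 2$)
$c{\left(R,x \right)} = 6$
$f{\left(D \right)} = - \frac{5}{6}$ ($f{\left(D \right)} = \left(- \frac{1}{6}\right) 5 = - \frac{5}{6}$)
$W{\left(A,O \right)} = 36$ ($W{\left(A,O \right)} = 6^{2} = 36$)
$Z{\left(h \right)} = - \frac{5 \sqrt{h}}{6}$
$\left(-89 + Z{\left(W{\left(X{\left(0 \right)} \left(-1\right),0 \right)} \right)}\right)^{2} = \left(-89 - \frac{5 \sqrt{36}}{6}\right)^{2} = \left(-89 - 5\right)^{2} = \left(-94\right)^{2} = 8836$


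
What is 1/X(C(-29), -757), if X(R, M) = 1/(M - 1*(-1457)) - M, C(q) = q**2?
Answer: 700/529901 ≈ 0.0013210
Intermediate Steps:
X(R, M) = 1/(1457 + M) - M (X(R, M) = 1/(M + 1457) - M = 1/(1457 + M) - M)
1/X(C(-29), -757) = 1/((1 - 1*(-757)**2 - 1457*(-757))/(1457 - 757)) = 1/((1 - 1*573049 + 1102949)/700) = 1/((1 - 573049 + 1102949)/700) = 1/((1/700)*529901) = 1/(529901/700) = 700/529901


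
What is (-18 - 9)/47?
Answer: -27/47 ≈ -0.57447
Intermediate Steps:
(-18 - 9)/47 = -27*1/47 = -27/47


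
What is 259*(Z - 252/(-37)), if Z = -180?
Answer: -44856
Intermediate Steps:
259*(Z - 252/(-37)) = 259*(-180 - 252/(-37)) = 259*(-180 - 252*(-1/37)) = 259*(-180 + 252/37) = 259*(-6408/37) = -44856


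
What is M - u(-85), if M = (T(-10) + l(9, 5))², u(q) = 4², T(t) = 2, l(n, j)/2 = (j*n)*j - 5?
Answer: 195348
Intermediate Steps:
l(n, j) = -10 + 2*n*j² (l(n, j) = 2*((j*n)*j - 5) = 2*(n*j² - 5) = 2*(-5 + n*j²) = -10 + 2*n*j²)
u(q) = 16
M = 195364 (M = (2 + (-10 + 2*9*5²))² = (2 + (-10 + 2*9*25))² = (2 + (-10 + 450))² = (2 + 440)² = 442² = 195364)
M - u(-85) = 195364 - 1*16 = 195364 - 16 = 195348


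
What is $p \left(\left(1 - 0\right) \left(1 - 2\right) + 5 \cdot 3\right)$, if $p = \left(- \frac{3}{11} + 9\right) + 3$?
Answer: $\frac{1806}{11} \approx 164.18$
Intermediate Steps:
$p = \frac{129}{11}$ ($p = \left(\left(-3\right) \frac{1}{11} + 9\right) + 3 = \left(- \frac{3}{11} + 9\right) + 3 = \frac{96}{11} + 3 = \frac{129}{11} \approx 11.727$)
$p \left(\left(1 - 0\right) \left(1 - 2\right) + 5 \cdot 3\right) = \frac{129 \left(\left(1 - 0\right) \left(1 - 2\right) + 5 \cdot 3\right)}{11} = \frac{129 \left(\left(1 + 0\right) \left(1 - 2\right) + 15\right)}{11} = \frac{129 \left(1 \left(-1\right) + 15\right)}{11} = \frac{129 \left(-1 + 15\right)}{11} = \frac{129}{11} \cdot 14 = \frac{1806}{11}$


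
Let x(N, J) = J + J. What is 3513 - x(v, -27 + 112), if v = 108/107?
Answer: 3343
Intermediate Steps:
v = 108/107 (v = 108*(1/107) = 108/107 ≈ 1.0093)
x(N, J) = 2*J
3513 - x(v, -27 + 112) = 3513 - 2*(-27 + 112) = 3513 - 2*85 = 3513 - 1*170 = 3513 - 170 = 3343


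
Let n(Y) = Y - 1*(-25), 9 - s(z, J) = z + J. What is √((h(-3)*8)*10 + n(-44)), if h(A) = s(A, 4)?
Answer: 3*√69 ≈ 24.920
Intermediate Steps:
s(z, J) = 9 - J - z (s(z, J) = 9 - (z + J) = 9 - (J + z) = 9 + (-J - z) = 9 - J - z)
n(Y) = 25 + Y (n(Y) = Y + 25 = 25 + Y)
h(A) = 5 - A (h(A) = 9 - 1*4 - A = 9 - 4 - A = 5 - A)
√((h(-3)*8)*10 + n(-44)) = √(((5 - 1*(-3))*8)*10 + (25 - 44)) = √(((5 + 3)*8)*10 - 19) = √((8*8)*10 - 19) = √(64*10 - 19) = √(640 - 19) = √621 = 3*√69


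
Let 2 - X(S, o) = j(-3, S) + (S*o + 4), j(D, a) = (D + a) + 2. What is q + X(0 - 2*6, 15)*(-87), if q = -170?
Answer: -16787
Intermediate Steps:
j(D, a) = 2 + D + a
X(S, o) = -1 - S - S*o (X(S, o) = 2 - ((2 - 3 + S) + (S*o + 4)) = 2 - ((-1 + S) + (4 + S*o)) = 2 - (3 + S + S*o) = 2 + (-3 - S - S*o) = -1 - S - S*o)
q + X(0 - 2*6, 15)*(-87) = -170 + (-1 - (0 - 2*6) - 1*(0 - 2*6)*15)*(-87) = -170 + (-1 - (0 - 12) - 1*(0 - 12)*15)*(-87) = -170 + (-1 - 1*(-12) - 1*(-12)*15)*(-87) = -170 + (-1 + 12 + 180)*(-87) = -170 + 191*(-87) = -170 - 16617 = -16787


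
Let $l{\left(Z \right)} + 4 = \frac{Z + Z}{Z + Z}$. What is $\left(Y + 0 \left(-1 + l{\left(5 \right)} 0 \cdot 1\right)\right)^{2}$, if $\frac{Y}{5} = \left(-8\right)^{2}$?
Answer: $102400$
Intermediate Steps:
$l{\left(Z \right)} = -3$ ($l{\left(Z \right)} = -4 + \frac{Z + Z}{Z + Z} = -4 + \frac{2 Z}{2 Z} = -4 + 2 Z \frac{1}{2 Z} = -4 + 1 = -3$)
$Y = 320$ ($Y = 5 \left(-8\right)^{2} = 5 \cdot 64 = 320$)
$\left(Y + 0 \left(-1 + l{\left(5 \right)} 0 \cdot 1\right)\right)^{2} = \left(320 + 0 \left(-1 + \left(-3\right) 0 \cdot 1\right)\right)^{2} = \left(320 + 0 \left(-1 + 0 \cdot 1\right)\right)^{2} = \left(320 + 0 \left(-1 + 0\right)\right)^{2} = \left(320 + 0 \left(-1\right)\right)^{2} = \left(320 + 0\right)^{2} = 320^{2} = 102400$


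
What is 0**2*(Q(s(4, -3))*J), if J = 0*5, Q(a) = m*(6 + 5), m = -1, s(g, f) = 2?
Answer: 0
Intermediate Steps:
Q(a) = -11 (Q(a) = -(6 + 5) = -1*11 = -11)
J = 0
0**2*(Q(s(4, -3))*J) = 0**2*(-11*0) = 0*0 = 0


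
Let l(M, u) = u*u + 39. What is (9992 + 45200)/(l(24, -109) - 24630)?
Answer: -27596/6355 ≈ -4.3424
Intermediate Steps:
l(M, u) = 39 + u² (l(M, u) = u² + 39 = 39 + u²)
(9992 + 45200)/(l(24, -109) - 24630) = (9992 + 45200)/((39 + (-109)²) - 24630) = 55192/((39 + 11881) - 24630) = 55192/(11920 - 24630) = 55192/(-12710) = 55192*(-1/12710) = -27596/6355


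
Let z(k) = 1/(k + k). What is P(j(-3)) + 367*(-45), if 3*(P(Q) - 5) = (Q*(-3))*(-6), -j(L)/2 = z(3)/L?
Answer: -49528/3 ≈ -16509.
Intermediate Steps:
z(k) = 1/(2*k)
j(L) = -1/(3*L) (j(L) = -2*(1/2)/3/L = -2*(1/2)*(1/3)/L = -1/(3*L))
P(Q) = 5 + 6*Q (P(Q) = 5 + ((Q*(-3))*(-6))/3 = 5 + (-3*Q*(-6))/3 = 5 + (18*Q)/3 = 5 + 6*Q)
P(j(-3)) + 367*(-45) = (5 + 6*(-1/3/(-3))) + 367*(-45) = (5 + 6*(-1/3*(-1/3))) - 16515 = (5 + 6*(1/9)) - 16515 = (5 + 2/3) - 16515 = 17/3 - 16515 = -49528/3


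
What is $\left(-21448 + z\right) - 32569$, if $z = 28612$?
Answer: $-25405$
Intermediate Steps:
$\left(-21448 + z\right) - 32569 = \left(-21448 + 28612\right) - 32569 = 7164 - 32569 = -25405$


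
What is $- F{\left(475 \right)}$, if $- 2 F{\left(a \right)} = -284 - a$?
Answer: $- \frac{759}{2} \approx -379.5$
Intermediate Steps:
$F{\left(a \right)} = 142 + \frac{a}{2}$ ($F{\left(a \right)} = - \frac{-284 - a}{2} = 142 + \frac{a}{2}$)
$- F{\left(475 \right)} = - (142 + \frac{1}{2} \cdot 475) = - (142 + \frac{475}{2}) = \left(-1\right) \frac{759}{2} = - \frac{759}{2}$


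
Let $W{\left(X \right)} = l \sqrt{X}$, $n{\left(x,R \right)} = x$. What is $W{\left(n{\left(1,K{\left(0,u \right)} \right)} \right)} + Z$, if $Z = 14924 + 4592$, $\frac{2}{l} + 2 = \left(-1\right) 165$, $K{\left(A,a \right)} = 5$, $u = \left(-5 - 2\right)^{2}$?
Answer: $\frac{3259170}{167} \approx 19516.0$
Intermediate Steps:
$u = 49$ ($u = \left(-7\right)^{2} = 49$)
$l = - \frac{2}{167}$ ($l = \frac{2}{-2 - 165} = \frac{2}{-167} = 2 \left(- \frac{1}{167}\right) = - \frac{2}{167} \approx -0.011976$)
$W{\left(X \right)} = - \frac{2 \sqrt{X}}{167}$
$Z = 19516$
$W{\left(n{\left(1,K{\left(0,u \right)} \right)} \right)} + Z = - \frac{2 \sqrt{1}}{167} + 19516 = \left(- \frac{2}{167}\right) 1 + 19516 = - \frac{2}{167} + 19516 = \frac{3259170}{167}$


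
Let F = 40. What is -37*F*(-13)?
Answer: 19240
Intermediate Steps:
-37*F*(-13) = -37*40*(-13) = -1480*(-13) = 19240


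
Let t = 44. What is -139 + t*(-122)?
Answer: -5507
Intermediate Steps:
-139 + t*(-122) = -139 + 44*(-122) = -139 - 5368 = -5507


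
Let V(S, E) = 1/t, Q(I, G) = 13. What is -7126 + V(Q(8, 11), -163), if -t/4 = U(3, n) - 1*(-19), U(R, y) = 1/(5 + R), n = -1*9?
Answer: -1090280/153 ≈ -7126.0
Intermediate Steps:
n = -9
t = -153/2 (t = -4*(1/(5 + 3) - 1*(-19)) = -4*(1/8 + 19) = -4*(⅛ + 19) = -4*153/8 = -153/2 ≈ -76.500)
V(S, E) = -2/153 (V(S, E) = 1/(-153/2) = -2/153)
-7126 + V(Q(8, 11), -163) = -7126 - 2/153 = -1090280/153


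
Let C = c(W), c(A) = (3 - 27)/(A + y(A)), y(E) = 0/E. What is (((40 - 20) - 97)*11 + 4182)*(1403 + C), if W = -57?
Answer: 88927775/19 ≈ 4.6804e+6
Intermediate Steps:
y(E) = 0
c(A) = -24/A (c(A) = (3 - 27)/(A + 0) = -24/A)
C = 8/19 (C = -24/(-57) = -24*(-1/57) = 8/19 ≈ 0.42105)
(((40 - 20) - 97)*11 + 4182)*(1403 + C) = (((40 - 20) - 97)*11 + 4182)*(1403 + 8/19) = ((20 - 97)*11 + 4182)*(26665/19) = (-77*11 + 4182)*(26665/19) = (-847 + 4182)*(26665/19) = 3335*(26665/19) = 88927775/19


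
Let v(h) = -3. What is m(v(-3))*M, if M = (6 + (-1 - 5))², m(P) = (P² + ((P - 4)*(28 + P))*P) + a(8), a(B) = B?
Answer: 0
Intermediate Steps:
m(P) = 8 + P² + P*(-4 + P)*(28 + P) (m(P) = (P² + ((P - 4)*(28 + P))*P) + 8 = (P² + ((-4 + P)*(28 + P))*P) + 8 = (P² + P*(-4 + P)*(28 + P)) + 8 = 8 + P² + P*(-4 + P)*(28 + P))
M = 0 (M = (6 - 6)² = 0² = 0)
m(v(-3))*M = (8 + (-3)³ - 112*(-3) + 25*(-3)²)*0 = (8 - 27 + 336 + 25*9)*0 = (8 - 27 + 336 + 225)*0 = 542*0 = 0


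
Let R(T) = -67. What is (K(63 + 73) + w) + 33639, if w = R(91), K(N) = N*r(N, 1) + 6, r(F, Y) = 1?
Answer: 33714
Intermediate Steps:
K(N) = 6 + N (K(N) = N*1 + 6 = N + 6 = 6 + N)
w = -67
(K(63 + 73) + w) + 33639 = ((6 + (63 + 73)) - 67) + 33639 = ((6 + 136) - 67) + 33639 = (142 - 67) + 33639 = 75 + 33639 = 33714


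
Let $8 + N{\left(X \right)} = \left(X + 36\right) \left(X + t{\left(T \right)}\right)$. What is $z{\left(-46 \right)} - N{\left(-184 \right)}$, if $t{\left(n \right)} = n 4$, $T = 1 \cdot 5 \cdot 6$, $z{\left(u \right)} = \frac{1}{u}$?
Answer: $- \frac{435345}{46} \approx -9464.0$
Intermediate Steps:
$T = 30$ ($T = 5 \cdot 6 = 30$)
$t{\left(n \right)} = 4 n$
$N{\left(X \right)} = -8 + \left(36 + X\right) \left(120 + X\right)$ ($N{\left(X \right)} = -8 + \left(X + 36\right) \left(X + 4 \cdot 30\right) = -8 + \left(36 + X\right) \left(X + 120\right) = -8 + \left(36 + X\right) \left(120 + X\right)$)
$z{\left(-46 \right)} - N{\left(-184 \right)} = \frac{1}{-46} - \left(4312 + \left(-184\right)^{2} + 156 \left(-184\right)\right) = - \frac{1}{46} - \left(4312 + 33856 - 28704\right) = - \frac{1}{46} - 9464 = - \frac{435345}{46}$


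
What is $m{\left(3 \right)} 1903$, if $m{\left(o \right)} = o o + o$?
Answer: $22836$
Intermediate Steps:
$m{\left(o \right)} = o + o^{2}$ ($m{\left(o \right)} = o^{2} + o = o + o^{2}$)
$m{\left(3 \right)} 1903 = 3 \left(1 + 3\right) 1903 = 3 \cdot 4 \cdot 1903 = 12 \cdot 1903 = 22836$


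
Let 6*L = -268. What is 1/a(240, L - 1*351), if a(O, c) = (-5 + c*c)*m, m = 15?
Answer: 3/7044620 ≈ 4.2586e-7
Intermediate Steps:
L = -134/3 (L = (1/6)*(-268) = -134/3 ≈ -44.667)
a(O, c) = -75 + 15*c**2 (a(O, c) = (-5 + c*c)*15 = (-5 + c**2)*15 = -75 + 15*c**2)
1/a(240, L - 1*351) = 1/(-75 + 15*(-134/3 - 1*351)**2) = 1/(-75 + 15*(-134/3 - 351)**2) = 1/(-75 + 15*(-1187/3)**2) = 1/(-75 + 15*(1408969/9)) = 1/(-75 + 7044845/3) = 1/(7044620/3) = 3/7044620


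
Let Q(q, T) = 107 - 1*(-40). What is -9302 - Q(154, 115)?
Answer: -9449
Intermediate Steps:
Q(q, T) = 147 (Q(q, T) = 107 + 40 = 147)
-9302 - Q(154, 115) = -9302 - 1*147 = -9302 - 147 = -9449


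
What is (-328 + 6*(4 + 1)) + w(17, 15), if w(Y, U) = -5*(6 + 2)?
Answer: -338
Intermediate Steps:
w(Y, U) = -40 (w(Y, U) = -5*8 = -40)
(-328 + 6*(4 + 1)) + w(17, 15) = (-328 + 6*(4 + 1)) - 40 = (-328 + 6*5) - 40 = (-328 + 30) - 40 = -298 - 40 = -338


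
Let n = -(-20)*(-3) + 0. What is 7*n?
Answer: -420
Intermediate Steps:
n = -60 (n = -5*12 + 0 = -60 + 0 = -60)
7*n = 7*(-60) = -420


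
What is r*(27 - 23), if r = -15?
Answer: -60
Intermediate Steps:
r*(27 - 23) = -15*(27 - 23) = -15*4 = -60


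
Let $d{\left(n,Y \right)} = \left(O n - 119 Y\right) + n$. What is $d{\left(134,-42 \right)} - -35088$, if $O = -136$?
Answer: $21996$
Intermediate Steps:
$d{\left(n,Y \right)} = - 135 n - 119 Y$ ($d{\left(n,Y \right)} = \left(- 136 n - 119 Y\right) + n = - 135 n - 119 Y$)
$d{\left(134,-42 \right)} - -35088 = \left(\left(-135\right) 134 - -4998\right) - -35088 = \left(-18090 + 4998\right) + 35088 = -13092 + 35088 = 21996$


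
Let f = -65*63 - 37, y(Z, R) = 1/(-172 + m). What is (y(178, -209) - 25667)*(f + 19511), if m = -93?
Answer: -104604205524/265 ≈ -3.9473e+8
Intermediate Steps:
y(Z, R) = -1/265 (y(Z, R) = 1/(-172 - 93) = 1/(-265) = -1/265)
f = -4132 (f = -4095 - 37 = -4132)
(y(178, -209) - 25667)*(f + 19511) = (-1/265 - 25667)*(-4132 + 19511) = -6801756/265*15379 = -104604205524/265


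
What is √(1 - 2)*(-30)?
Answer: -30*I ≈ -30.0*I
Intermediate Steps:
√(1 - 2)*(-30) = √(-1)*(-30) = I*(-30) = -30*I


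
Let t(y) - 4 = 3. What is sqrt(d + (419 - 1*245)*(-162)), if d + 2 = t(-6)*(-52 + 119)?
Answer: I*sqrt(27721) ≈ 166.5*I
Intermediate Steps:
t(y) = 7 (t(y) = 4 + 3 = 7)
d = 467 (d = -2 + 7*(-52 + 119) = -2 + 7*67 = -2 + 469 = 467)
sqrt(d + (419 - 1*245)*(-162)) = sqrt(467 + (419 - 1*245)*(-162)) = sqrt(467 + (419 - 245)*(-162)) = sqrt(467 + 174*(-162)) = sqrt(467 - 28188) = sqrt(-27721) = I*sqrt(27721)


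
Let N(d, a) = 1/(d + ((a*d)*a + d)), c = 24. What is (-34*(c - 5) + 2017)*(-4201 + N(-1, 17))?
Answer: -558678844/97 ≈ -5.7596e+6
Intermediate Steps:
N(d, a) = 1/(2*d + d*a²) (N(d, a) = 1/(d + (d*a² + d)) = 1/(d + (d + d*a²)) = 1/(2*d + d*a²))
(-34*(c - 5) + 2017)*(-4201 + N(-1, 17)) = (-34*(24 - 5) + 2017)*(-4201 + 1/((-1)*(2 + 17²))) = (-34*19 + 2017)*(-4201 - 1/(2 + 289)) = (-646 + 2017)*(-4201 - 1/291) = 1371*(-4201 - 1*1/291) = 1371*(-4201 - 1/291) = 1371*(-1222492/291) = -558678844/97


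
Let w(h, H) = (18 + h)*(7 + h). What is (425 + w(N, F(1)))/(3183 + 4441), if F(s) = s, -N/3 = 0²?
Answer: 551/7624 ≈ 0.072272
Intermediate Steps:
N = 0 (N = -3*0² = -3*0 = 0)
w(h, H) = (7 + h)*(18 + h)
(425 + w(N, F(1)))/(3183 + 4441) = (425 + (126 + 0² + 25*0))/(3183 + 4441) = (425 + (126 + 0 + 0))/7624 = (425 + 126)*(1/7624) = 551*(1/7624) = 551/7624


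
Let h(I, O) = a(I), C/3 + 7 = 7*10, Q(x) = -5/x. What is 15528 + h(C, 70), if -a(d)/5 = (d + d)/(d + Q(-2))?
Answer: 5943444/383 ≈ 15518.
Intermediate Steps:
C = 189 (C = -21 + 3*(7*10) = -21 + 3*70 = -21 + 210 = 189)
a(d) = -10*d/(5/2 + d) (a(d) = -5*(d + d)/(d - 5/(-2)) = -5*2*d/(d - 5*(-½)) = -5*2*d/(d + 5/2) = -5*2*d/(5/2 + d) = -10*d/(5/2 + d))
h(I, O) = -20*I/(5 + 2*I)
15528 + h(C, 70) = 15528 - 20*189/(5 + 2*189) = 15528 - 20*189/(5 + 378) = 15528 - 20*189/383 = 15528 - 20*189*1/383 = 15528 - 3780/383 = 5943444/383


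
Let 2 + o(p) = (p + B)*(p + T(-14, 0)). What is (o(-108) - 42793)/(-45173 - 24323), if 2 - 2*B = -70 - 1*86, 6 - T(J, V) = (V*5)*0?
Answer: 5691/9928 ≈ 0.57323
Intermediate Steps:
T(J, V) = 6 (T(J, V) = 6 - V*5*0 = 6 - 5*V*0 = 6 - 1*0 = 6 + 0 = 6)
B = 79 (B = 1 - (-70 - 1*86)/2 = 1 - (-70 - 86)/2 = 1 - 1/2*(-156) = 1 + 78 = 79)
o(p) = -2 + (6 + p)*(79 + p) (o(p) = -2 + (p + 79)*(p + 6) = -2 + (79 + p)*(6 + p) = -2 + (6 + p)*(79 + p))
(o(-108) - 42793)/(-45173 - 24323) = ((472 + (-108)**2 + 85*(-108)) - 42793)/(-45173 - 24323) = ((472 + 11664 - 9180) - 42793)/(-69496) = (2956 - 42793)*(-1/69496) = -39837*(-1/69496) = 5691/9928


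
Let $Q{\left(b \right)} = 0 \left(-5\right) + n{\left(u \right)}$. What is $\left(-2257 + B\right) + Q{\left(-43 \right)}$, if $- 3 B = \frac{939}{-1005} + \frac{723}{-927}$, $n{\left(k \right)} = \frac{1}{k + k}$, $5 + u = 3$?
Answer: $- \frac{2803200997}{1242180} \approx -2256.7$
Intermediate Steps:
$u = -2$ ($u = -5 + 3 = -2$)
$n{\left(k \right)} = \frac{1}{2 k}$
$B = \frac{177452}{310545}$ ($B = - \frac{\frac{939}{-1005} + \frac{723}{-927}}{3} = - \frac{939 \left(- \frac{1}{1005}\right) + 723 \left(- \frac{1}{927}\right)}{3} = - \frac{- \frac{313}{335} - \frac{241}{309}}{3} = \left(- \frac{1}{3}\right) \left(- \frac{177452}{103515}\right) = \frac{177452}{310545} \approx 0.57142$)
$Q{\left(b \right)} = - \frac{1}{4}$ ($Q{\left(b \right)} = 0 \left(-5\right) + \frac{1}{2 \left(-2\right)} = 0 + \frac{1}{2} \left(- \frac{1}{2}\right) = 0 - \frac{1}{4} = - \frac{1}{4}$)
$\left(-2257 + B\right) + Q{\left(-43 \right)} = \left(-2257 + \frac{177452}{310545}\right) - \frac{1}{4} = - \frac{700722613}{310545} - \frac{1}{4} = - \frac{2803200997}{1242180}$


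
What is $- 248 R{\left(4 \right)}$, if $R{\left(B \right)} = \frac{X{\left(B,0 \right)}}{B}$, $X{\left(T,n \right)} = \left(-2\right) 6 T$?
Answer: $2976$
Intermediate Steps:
$X{\left(T,n \right)} = - 12 T$
$R{\left(B \right)} = -12$ ($R{\left(B \right)} = \frac{\left(-12\right) B}{B} = -12$)
$- 248 R{\left(4 \right)} = \left(-248\right) \left(-12\right) = 2976$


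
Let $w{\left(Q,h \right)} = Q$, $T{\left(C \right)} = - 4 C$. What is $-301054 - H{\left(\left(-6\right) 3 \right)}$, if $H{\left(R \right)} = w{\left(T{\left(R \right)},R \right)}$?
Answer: $-301126$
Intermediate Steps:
$H{\left(R \right)} = - 4 R$
$-301054 - H{\left(\left(-6\right) 3 \right)} = -301054 - - 4 \left(\left(-6\right) 3\right) = -301054 - \left(-4\right) \left(-18\right) = -301054 - 72 = -301126$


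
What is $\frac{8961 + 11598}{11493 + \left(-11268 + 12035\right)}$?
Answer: $\frac{20559}{12260} \approx 1.6769$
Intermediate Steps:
$\frac{8961 + 11598}{11493 + \left(-11268 + 12035\right)} = \frac{20559}{11493 + 767} = \frac{20559}{12260}$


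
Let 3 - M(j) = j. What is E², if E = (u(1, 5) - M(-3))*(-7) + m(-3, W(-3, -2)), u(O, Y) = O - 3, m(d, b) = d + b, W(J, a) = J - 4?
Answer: 2116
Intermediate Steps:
W(J, a) = -4 + J
m(d, b) = b + d
u(O, Y) = -3 + O
M(j) = 3 - j
E = 46 (E = ((-3 + 1) - (3 - 1*(-3)))*(-7) + ((-4 - 3) - 3) = (-2 - (3 + 3))*(-7) + (-7 - 3) = (-2 - 1*6)*(-7) - 10 = (-2 - 6)*(-7) - 10 = -8*(-7) - 10 = 56 - 10 = 46)
E² = 46² = 2116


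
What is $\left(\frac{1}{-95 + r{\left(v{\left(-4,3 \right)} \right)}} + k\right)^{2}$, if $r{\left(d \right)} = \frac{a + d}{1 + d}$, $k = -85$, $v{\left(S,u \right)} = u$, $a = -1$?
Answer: $\frac{258148489}{35721} \approx 7226.8$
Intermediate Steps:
$r{\left(d \right)} = \frac{-1 + d}{1 + d}$
$\left(\frac{1}{-95 + r{\left(v{\left(-4,3 \right)} \right)}} + k\right)^{2} = \left(\frac{1}{-95 + \frac{-1 + 3}{1 + 3}} - 85\right)^{2} = \left(\frac{1}{-95 + \frac{1}{4} \cdot 2} - 85\right)^{2} = \left(\frac{1}{-95 + \frac{1}{2}} - 85\right)^{2} = \left(\frac{1}{- \frac{189}{2}} - 85\right)^{2} = \left(- \frac{2}{189} - 85\right)^{2} = \left(- \frac{16067}{189}\right)^{2} = \frac{258148489}{35721}$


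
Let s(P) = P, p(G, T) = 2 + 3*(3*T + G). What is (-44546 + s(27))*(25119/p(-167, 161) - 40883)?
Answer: 1727948490389/950 ≈ 1.8189e+9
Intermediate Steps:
p(G, T) = 2 + 3*G + 9*T (p(G, T) = 2 + 3*(G + 3*T) = 2 + (3*G + 9*T) = 2 + 3*G + 9*T)
(-44546 + s(27))*(25119/p(-167, 161) - 40883) = (-44546 + 27)*(25119/(2 + 3*(-167) + 9*161) - 40883) = -44519*(25119/(2 - 501 + 1449) - 40883) = -44519*(25119/950 - 40883) = -44519*(-38813731/950) = 1727948490389/950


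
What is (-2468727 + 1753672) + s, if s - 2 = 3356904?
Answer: 2641851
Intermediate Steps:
s = 3356906 (s = 2 + 3356904 = 3356906)
(-2468727 + 1753672) + s = (-2468727 + 1753672) + 3356906 = -715055 + 3356906 = 2641851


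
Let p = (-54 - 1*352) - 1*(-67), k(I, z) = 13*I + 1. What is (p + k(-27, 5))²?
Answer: 474721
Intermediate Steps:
k(I, z) = 1 + 13*I
p = -339 (p = (-54 - 352) + 67 = -406 + 67 = -339)
(p + k(-27, 5))² = (-339 + (1 + 13*(-27)))² = (-339 + (1 - 351))² = (-339 - 350)² = (-689)² = 474721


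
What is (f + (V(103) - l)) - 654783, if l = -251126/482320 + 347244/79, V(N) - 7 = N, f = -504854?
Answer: -22174622417843/19051640 ≈ -1.1639e+6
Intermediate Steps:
V(N) = 7 + N
l = 83731443563/19051640 (l = -251126*1/482320 + 347244*(1/79) = -125563/241160 + 347244/79 = 83731443563/19051640 ≈ 4395.0)
(f + (V(103) - l)) - 654783 = (-504854 + ((7 + 103) - 1*83731443563/19051640)) - 654783 = (-504854 + (110 - 83731443563/19051640)) - 654783 = (-504854 - 81635763163/19051640) - 654783 = -9699932423723/19051640 - 654783 = -22174622417843/19051640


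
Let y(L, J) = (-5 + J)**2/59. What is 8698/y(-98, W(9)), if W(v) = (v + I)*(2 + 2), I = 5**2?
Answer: 513182/17161 ≈ 29.904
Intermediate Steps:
I = 25
W(v) = 100 + 4*v (W(v) = (v + 25)*(2 + 2) = (25 + v)*4 = 100 + 4*v)
y(L, J) = (-5 + J)**2/59 (y(L, J) = (-5 + J)**2*(1/59) = (-5 + J)**2/59)
8698/y(-98, W(9)) = 8698/(((-5 + (100 + 4*9))**2/59)) = 8698/(((-5 + (100 + 36))**2/59)) = 8698/(((-5 + 136)**2/59)) = 8698/(((1/59)*131**2)) = 8698/(((1/59)*17161)) = 8698/(17161/59) = 8698*(59/17161) = 513182/17161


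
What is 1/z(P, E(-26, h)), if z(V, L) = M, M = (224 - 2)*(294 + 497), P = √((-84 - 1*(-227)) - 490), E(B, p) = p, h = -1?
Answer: 1/175602 ≈ 5.6947e-6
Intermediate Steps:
P = I*√347 (P = √((-84 + 227) - 490) = √(143 - 490) = √(-347) = I*√347 ≈ 18.628*I)
M = 175602 (M = 222*791 = 175602)
z(V, L) = 175602
1/z(P, E(-26, h)) = 1/175602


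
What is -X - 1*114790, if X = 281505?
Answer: -396295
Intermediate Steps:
-X - 1*114790 = -1*281505 - 1*114790 = -281505 - 114790 = -396295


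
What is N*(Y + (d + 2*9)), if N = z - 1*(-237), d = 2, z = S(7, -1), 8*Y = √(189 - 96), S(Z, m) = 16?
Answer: 5060 + 253*√93/8 ≈ 5365.0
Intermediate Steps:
Y = √93/8 (Y = √(189 - 96)/8 = √93/8 ≈ 1.2055)
z = 16
N = 253 (N = 16 - 1*(-237) = 16 + 237 = 253)
N*(Y + (d + 2*9)) = 253*(√93/8 + (2 + 2*9)) = 253*(√93/8 + (2 + 18)) = 253*(√93/8 + 20) = 253*(20 + √93/8) = 5060 + 253*√93/8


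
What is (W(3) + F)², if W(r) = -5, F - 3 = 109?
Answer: 11449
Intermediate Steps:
F = 112 (F = 3 + 109 = 112)
(W(3) + F)² = (-5 + 112)² = 107² = 11449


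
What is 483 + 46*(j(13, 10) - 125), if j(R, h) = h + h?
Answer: -4347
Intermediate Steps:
j(R, h) = 2*h
483 + 46*(j(13, 10) - 125) = 483 + 46*(2*10 - 125) = 483 + 46*(20 - 125) = 483 + 46*(-105) = 483 - 4830 = -4347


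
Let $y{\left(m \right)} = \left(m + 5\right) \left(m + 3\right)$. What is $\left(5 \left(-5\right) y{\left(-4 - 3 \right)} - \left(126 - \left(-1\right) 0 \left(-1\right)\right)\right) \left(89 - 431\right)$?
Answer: $111492$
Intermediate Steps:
$y{\left(m \right)} = \left(3 + m\right) \left(5 + m\right)$ ($y{\left(m \right)} = \left(5 + m\right) \left(3 + m\right) = \left(3 + m\right) \left(5 + m\right)$)
$\left(5 \left(-5\right) y{\left(-4 - 3 \right)} - \left(126 - \left(-1\right) 0 \left(-1\right)\right)\right) \left(89 - 431\right) = \left(5 \left(-5\right) \left(15 + \left(-4 - 3\right)^{2} + 8 \left(-4 - 3\right)\right) - \left(126 - \left(-1\right) 0 \left(-1\right)\right)\right) \left(89 - 431\right) = \left(- 25 \left(15 + \left(-7\right)^{2} + 8 \left(-7\right)\right) + \left(\left(1 + 0 \left(-1\right)\right) - 127\right)\right) \left(-342\right) = \left(- 25 \left(15 + 49 - 56\right) + \left(\left(1 + 0\right) - 127\right)\right) \left(-342\right) = \left(\left(-25\right) 8 + \left(1 - 127\right)\right) \left(-342\right) = \left(-200 - 126\right) \left(-342\right) = \left(-326\right) \left(-342\right) = 111492$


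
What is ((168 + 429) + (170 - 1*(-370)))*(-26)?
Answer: -29562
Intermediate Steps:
((168 + 429) + (170 - 1*(-370)))*(-26) = (597 + (170 + 370))*(-26) = (597 + 540)*(-26) = 1137*(-26) = -29562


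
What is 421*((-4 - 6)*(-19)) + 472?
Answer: 80462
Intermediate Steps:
421*((-4 - 6)*(-19)) + 472 = 421*(-10*(-19)) + 472 = 421*190 + 472 = 79990 + 472 = 80462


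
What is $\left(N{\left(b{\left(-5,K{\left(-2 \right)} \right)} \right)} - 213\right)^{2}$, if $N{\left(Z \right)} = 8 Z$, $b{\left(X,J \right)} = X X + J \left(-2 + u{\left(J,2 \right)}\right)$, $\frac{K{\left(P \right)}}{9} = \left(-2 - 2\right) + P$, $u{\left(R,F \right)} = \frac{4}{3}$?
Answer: $75625$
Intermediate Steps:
$u{\left(R,F \right)} = \frac{4}{3}$ ($u{\left(R,F \right)} = 4 \cdot \frac{1}{3} = \frac{4}{3}$)
$K{\left(P \right)} = -36 + 9 P$ ($K{\left(P \right)} = 9 \left(\left(-2 - 2\right) + P\right) = 9 \left(-4 + P\right) = -36 + 9 P$)
$b{\left(X,J \right)} = X^{2} - \frac{2 J}{3}$ ($b{\left(X,J \right)} = X X + J \left(-2 + \frac{4}{3}\right) = X^{2} + J \left(- \frac{2}{3}\right) = X^{2} - \frac{2 J}{3}$)
$\left(N{\left(b{\left(-5,K{\left(-2 \right)} \right)} \right)} - 213\right)^{2} = \left(8 \left(\left(-5\right)^{2} - \frac{2 \left(-36 + 9 \left(-2\right)\right)}{3}\right) - 213\right)^{2} = \left(8 \left(25 - \frac{2 \left(-36 - 18\right)}{3}\right) - 213\right)^{2} = \left(8 \left(25 - -36\right) - 213\right)^{2} = \left(8 \left(25 + 36\right) - 213\right)^{2} = \left(8 \cdot 61 - 213\right)^{2} = \left(488 - 213\right)^{2} = 275^{2} = 75625$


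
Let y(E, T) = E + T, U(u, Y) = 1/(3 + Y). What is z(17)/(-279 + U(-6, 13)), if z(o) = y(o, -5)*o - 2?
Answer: -3232/4463 ≈ -0.72418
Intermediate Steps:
z(o) = -2 + o*(-5 + o) (z(o) = (o - 5)*o - 2 = (-5 + o)*o - 2 = o*(-5 + o) - 2 = -2 + o*(-5 + o))
z(17)/(-279 + U(-6, 13)) = (-2 + 17*(-5 + 17))/(-279 + 1/(3 + 13)) = (-2 + 17*12)/(-279 + 1/16) = (-2 + 204)/(-279 + 1/16) = 202/(-4463/16) = -16/4463*202 = -3232/4463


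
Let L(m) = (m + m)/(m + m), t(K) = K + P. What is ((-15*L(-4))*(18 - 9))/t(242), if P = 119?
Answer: -135/361 ≈ -0.37396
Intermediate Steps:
t(K) = 119 + K (t(K) = K + 119 = 119 + K)
L(m) = 1 (L(m) = (2*m)/((2*m)) = (2*m)*(1/(2*m)) = 1)
((-15*L(-4))*(18 - 9))/t(242) = ((-15*1)*(18 - 9))/(119 + 242) = -15*9/361 = -135*1/361 = -135/361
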